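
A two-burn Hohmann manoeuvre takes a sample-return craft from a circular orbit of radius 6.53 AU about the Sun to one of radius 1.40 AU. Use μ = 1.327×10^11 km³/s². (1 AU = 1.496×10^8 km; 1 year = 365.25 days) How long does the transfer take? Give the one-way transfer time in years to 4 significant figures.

t = 3.948 years

In km: r₁ = 6.53 × 1.496×10^8 = 9.76888×10^8 km; r₂ = 1.40 × 1.496×10^8 = 2.0944×10^8 km.
The Hohmann ellipse has a_t = (r₁ + r₂)/2 = 5.93164×10^8 km.
Half the transfer-orbit period gives t = π√(a_t³/μ) = 1.246×10^8 s.
Converting: 1.246×10^8 s ÷ 3.15576×10^7 s/year (365.25 × 86400) = 3.948 years.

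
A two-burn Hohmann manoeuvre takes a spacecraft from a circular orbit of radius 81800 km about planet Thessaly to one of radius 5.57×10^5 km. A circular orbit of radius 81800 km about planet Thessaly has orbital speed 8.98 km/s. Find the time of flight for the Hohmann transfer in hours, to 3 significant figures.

t = 61.3 hours

From the circular-orbit relation v² = μ/r at r = 81800 km: μ = v²r = (8.98)² × 81800 = 6.59638×10^6 km³/s².
Transfer-ellipse semi-major axis a_t = (r₁ + r₂)/2 = (81800 + 5.570×10^5)/2 = 3.194×10^5 km.
Half the transfer-orbit period gives t = π√(a_t³/μ) = 2.208×10^5 s.
Converting: 2.208×10^5 s ÷ 3600 s/hour = 61.3 hours.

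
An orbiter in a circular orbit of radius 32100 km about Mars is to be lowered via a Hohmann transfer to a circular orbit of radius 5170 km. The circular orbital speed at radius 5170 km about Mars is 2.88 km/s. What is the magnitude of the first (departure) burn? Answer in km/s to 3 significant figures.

Δv₁ = 0.547 km/s

From the circular-orbit relation v² = μ/r at r = 5170 km: μ = v²r = (2.88)² × 5170 = 42882.0 km³/s².
Transfer-ellipse semi-major axis a_t = (r₁ + r₂)/2 = (32100 + 5170)/2 = 18635 km.
On the circular orbit at r = 32100 km, v_c = √(μ/r) = 1.1558 km/s.
Vis-viva on the transfer ellipse at r = 32100 km gives v_t = √[μ(2/r − 1/a_t)] = 0.60879 km/s.
Δv₁ = |v_t − v_c| = |0.60879 − 1.1558| = 0.5470 km/s.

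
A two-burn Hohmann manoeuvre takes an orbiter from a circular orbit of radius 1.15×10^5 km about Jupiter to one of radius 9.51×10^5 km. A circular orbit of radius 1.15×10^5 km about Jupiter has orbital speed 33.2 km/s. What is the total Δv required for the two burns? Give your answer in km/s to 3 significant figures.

From the circular-orbit relation v² = μ/r at r = 1.15×10^5 km: μ = v²r = (33.2)² × 1.15×10^5 = 1.26758×10^8 km³/s².
Semi-major axis of the transfer orbit: a_t = (1.150×10^5 + 9.510×10^5)/2 = 5.330×10^5 km.
Circular speed at r₁: v₁ = √(μ/r₁) = √(1.26758×10^8/1.150×10^5) = 33.20 km/s.
Transfer-orbit speed at r₁ (v² = μ(2/r − 1/a)): v_p = √[μ(2/r₁ − 1/a_t)] = 44.35 km/s.
First burn Δv₁ = |v_p − v₁| = 11.15 km/s.
At r₂, v₂ = √(μ/r₂) = 11.545 km/s.
Transfer-orbit speed at r₂: v_a = √[μ(2/r₂ − 1/a_t)] = 5.3627 km/s.
Second burn Δv₂ = |v₂ − v_a| = 6.182 km/s.
Total Δv = Δv₁ + Δv₂ = 17.33 km/s.

Δv = 17.3 km/s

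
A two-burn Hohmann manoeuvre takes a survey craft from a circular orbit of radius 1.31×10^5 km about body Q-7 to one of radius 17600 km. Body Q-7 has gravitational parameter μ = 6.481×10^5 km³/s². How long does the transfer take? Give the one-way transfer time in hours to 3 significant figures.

Semi-major axis of the transfer orbit: a_t = (1.310×10^5 + 17600)/2 = 74300 km.
By Kepler's third law the transfer-orbit period is T = 2π√(a_t³/μ), so t = T/2 = 79030 s.
Converting: 79030 s ÷ 3600 s/hour = 22.0 hours.

t = 22.0 hours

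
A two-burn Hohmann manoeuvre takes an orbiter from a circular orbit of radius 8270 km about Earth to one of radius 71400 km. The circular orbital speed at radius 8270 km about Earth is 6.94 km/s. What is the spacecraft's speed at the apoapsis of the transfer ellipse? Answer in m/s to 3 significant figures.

v = 1080 m/s

From the circular-orbit relation v² = μ/r at r = 8270 km: μ = v²r = (6.94)² × 8270 = 3.98313×10^5 km³/s².
Semi-major axis of the transfer orbit: a_t = (8270 + 71400)/2 = 39835 km.
The apoapsis of the transfer ellipse is at r = 71400 km.
From the vis-viva equation, v = √[μ(2/r − 1/a_t)] = 1.076 km/s.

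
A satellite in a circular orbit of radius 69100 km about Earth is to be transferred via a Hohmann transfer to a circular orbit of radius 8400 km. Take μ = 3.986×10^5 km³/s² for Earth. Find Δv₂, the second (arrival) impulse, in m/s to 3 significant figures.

Δv₂ = 2310 m/s

Semi-major axis of the transfer orbit: a_t = (69100 + 8400)/2 = 38750 km.
Circular speed at r = 8400 km: v_c = √(μ/r) = 6.889 km/s.
Vis-viva on the transfer ellipse at r = 8400 km gives v_t = √[μ(2/r − 1/a_t)] = 9.199 km/s.
Δv₂ = |v_t − v_c| = |9.199 − 6.889| = 2.310 km/s.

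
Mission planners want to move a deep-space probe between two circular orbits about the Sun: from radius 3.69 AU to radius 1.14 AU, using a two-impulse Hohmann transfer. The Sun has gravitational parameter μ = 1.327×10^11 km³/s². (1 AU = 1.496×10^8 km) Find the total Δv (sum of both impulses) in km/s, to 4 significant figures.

Δv = 11.44 km/s

In km: r₁ = 3.69 × 1.496×10^8 = 5.52024×10^8 km; r₂ = 1.14 × 1.496×10^8 = 1.70544×10^8 km.
Transfer-ellipse semi-major axis a_t = (r₁ + r₂)/2 = (5.52024×10^8 + 1.70544×10^8)/2 = 3.61284×10^8 km.
Circular speed at r₁: v₁ = √(μ/r₁) = √(1.327×10^11/5.52024×10^8) = 15.504 km/s.
On the transfer ellipse at r₁, vis-viva equation gives v_a = √[μ(2/r₁ − 1/a_t)] = 10.652 km/s.
First burn Δv₁ = |v_a − v₁| = 4.852 km/s.
Circular speed at r₂: v₂ = √(μ/r₂) = 27.894 km/s.
Transfer-orbit speed at r₂: v_p = √[μ(2/r₂ − 1/a_t)] = 34.480 km/s.
Second burn Δv₂ = |v₂ − v_p| = 6.586 km/s.
Δv = Δv₁ + Δv₂ = 4.852 + 6.586 = 11.44 km/s.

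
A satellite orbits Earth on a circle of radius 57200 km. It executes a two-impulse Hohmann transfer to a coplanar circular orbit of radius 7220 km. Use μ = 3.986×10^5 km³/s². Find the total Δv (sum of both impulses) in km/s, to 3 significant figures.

Δv = 3.86 km/s

The Hohmann ellipse has a_t = (r₁ + r₂)/2 = 32210 km.
Circular speed at r₁: v₁ = √(μ/r₁) = √(3.986×10^5/57200) = 2.640 km/s.
On the transfer ellipse at r₁, v² = μ(2/r − 1/a) gives v_a = √[μ(2/r₁ − 1/a_t)] = 1.250 km/s.
First burn Δv₁ = |v_a − v₁| = 1.390 km/s.
Circular speed at r₂: v₂ = √(μ/r₂) = 7.4302 km/s.
Transfer-orbit speed at r₂: v_p = √[μ(2/r₂ − 1/a_t)] = 9.9015 km/s.
Second burn Δv₂ = |v₂ − v_p| = 2.471 km/s.
Δv = Δv₁ + Δv₂ = 1.390 + 2.471 = 3.861 km/s.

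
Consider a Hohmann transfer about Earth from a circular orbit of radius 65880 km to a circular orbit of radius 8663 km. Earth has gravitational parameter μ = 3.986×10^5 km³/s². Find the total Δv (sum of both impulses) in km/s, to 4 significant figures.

Δv = 3.509 km/s

Transfer-ellipse semi-major axis a_t = (r₁ + r₂)/2 = (65880 + 8663)/2 = 37271.5 km.
Circular speed at r₁: v₁ = √(μ/r₁) = √(3.986×10^5/65880) = 2.460 km/s.
Transfer-orbit speed at r₁ (v² = μ(2/r − 1/a)): v_a = √[μ(2/r₁ − 1/a_t)] = 1.186 km/s.
First burn Δv₁ = |v_a − v₁| = 1.274 km/s.
At r₂, v₂ = √(μ/r₂) = 6.783 km/s.
Transfer-orbit speed at r₂: v_p = √[μ(2/r₂ − 1/a_t)] = 9.018 km/s.
Second burn Δv₂ = |v₂ − v_p| = 2.235 km/s.
Total Δv = Δv₁ + Δv₂ = 3.509 km/s.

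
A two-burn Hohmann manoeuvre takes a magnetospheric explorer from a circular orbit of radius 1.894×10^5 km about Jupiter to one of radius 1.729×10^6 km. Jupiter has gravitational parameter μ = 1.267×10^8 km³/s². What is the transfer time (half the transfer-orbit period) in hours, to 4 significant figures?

Semi-major axis of the transfer orbit: a_t = (1.894×10^5 + 1.729×10^6)/2 = 9.592×10^5 km.
By Kepler's third law the transfer-orbit period is T = 2π√(a_t³/μ), so t = T/2 = 2.622×10^5 s.
Converting: 2.622×10^5 s ÷ 3600 s/hour = 72.83 hours.

t = 72.83 hours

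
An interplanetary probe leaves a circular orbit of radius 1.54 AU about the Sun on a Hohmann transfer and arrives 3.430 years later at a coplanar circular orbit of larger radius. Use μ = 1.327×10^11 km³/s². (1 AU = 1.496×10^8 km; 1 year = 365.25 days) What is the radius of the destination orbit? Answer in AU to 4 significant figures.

In km: r₁ = 1.54 × 1.496×10^8 = 2.30384×10^8 km.
Transfer time t = 3.430 years × 365.25 × 86400 s = 1.08242568×10^8 s, and t = π√(a_t³/μ).
So a_t = (μ t²/π²)^(1/3) = (1.327×10^11 × (1.08242568×10^8)² / π²)^(1/3) = 5.4008×10^8 km.
Since a_t = (r₁ + r₂)/2, r₂ = 2a_t − r₁ = 2×5.4008×10^8 − 2.30384×10^8 = 8.49776×10^8 km.
In AU: r₂ = 8.49776×10^8 / 1.496×10^8 = 5.680 AU.

r₂ = 5.680 AU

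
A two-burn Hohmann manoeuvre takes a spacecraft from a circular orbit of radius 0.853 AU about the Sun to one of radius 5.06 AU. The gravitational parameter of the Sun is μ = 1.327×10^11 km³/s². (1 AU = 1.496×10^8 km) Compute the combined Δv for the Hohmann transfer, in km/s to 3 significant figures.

Δv = 16.1 km/s

In km: r₁ = 0.853 × 1.496×10^8 = 1.276088×10^8 km; r₂ = 5.06 × 1.496×10^8 = 7.56976×10^8 km.
The Hohmann ellipse has a_t = (r₁ + r₂)/2 = 4.422924×10^8 km.
At r₁ the circular-orbit speed is v₁ = √(μ/r₁) = 32.25 km/s.
On the transfer ellipse at r₁, vis-viva equation gives v_p = √[μ(2/r₁ − 1/a_t)] = 42.19 km/s.
First burn Δv₁ = |v_p − v₁| = 9.940 km/s.
At r₂, v₂ = √(μ/r₂) = 13.24 km/s.
Transfer-orbit speed at r₂: v_a = √[μ(2/r₂ − 1/a_t)] = 7.112 km/s.
Second burn Δv₂ = |v₂ − v_a| = 6.128 km/s.
Δv = Δv₁ + Δv₂ = 9.940 + 6.128 = 16.07 km/s.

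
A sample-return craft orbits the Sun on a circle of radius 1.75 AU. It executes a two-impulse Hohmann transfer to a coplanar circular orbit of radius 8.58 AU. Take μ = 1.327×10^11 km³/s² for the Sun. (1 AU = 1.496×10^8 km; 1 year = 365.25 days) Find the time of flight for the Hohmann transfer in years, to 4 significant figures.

t = 5.870 years

In km: r₁ = 1.75 × 1.496×10^8 = 2.618×10^8 km; r₂ = 8.58 × 1.496×10^8 = 1.283568×10^9 km.
Transfer-ellipse semi-major axis a_t = (r₁ + r₂)/2 = (2.618×10^8 + 1.283568×10^9)/2 = 7.72684×10^8 km.
Half the transfer-orbit period gives t = π√(a_t³/μ) = 1.8523×10^8 s.
Converting: 1.8523×10^8 s ÷ 3.15576×10^7 s/year (365.25 × 86400) = 5.870 years.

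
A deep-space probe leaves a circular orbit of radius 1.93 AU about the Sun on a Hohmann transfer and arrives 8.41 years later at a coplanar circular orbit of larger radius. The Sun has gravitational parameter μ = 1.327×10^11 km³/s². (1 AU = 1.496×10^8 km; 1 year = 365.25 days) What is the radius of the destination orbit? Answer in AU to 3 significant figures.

In km: r₁ = 1.93 × 1.496×10^8 = 2.88728×10^8 km.
Transfer time t = 8.41 years × 365.25 × 86400 s = 2.65399416×10^8 s, and t = π√(a_t³/μ).
So a_t = (μ t²/π²)^(1/3) = (1.327×10^11 × (2.65399416×10^8)² / π²)^(1/3) = 9.8203×10^8 km.
Since a_t = (r₁ + r₂)/2, r₂ = 2a_t − r₁ = 2×9.8203×10^8 − 2.88728×10^8 = 1.675332×10^9 km.
In AU: r₂ = 1.675332×10^9 / 1.496×10^8 = 11.2 AU.

r₂ = 11.2 AU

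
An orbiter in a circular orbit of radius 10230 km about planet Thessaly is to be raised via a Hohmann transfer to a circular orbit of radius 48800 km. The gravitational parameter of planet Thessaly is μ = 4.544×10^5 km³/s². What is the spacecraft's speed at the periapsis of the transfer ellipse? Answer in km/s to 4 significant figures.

v = 8.570 km/s

Semi-major axis of the transfer orbit: a_t = (10230 + 48800)/2 = 29515 km.
At periapsis, r = 10230 km.
From the vis-viva equation, v = √[μ(2/r − 1/a_t)] = 8.570 km/s.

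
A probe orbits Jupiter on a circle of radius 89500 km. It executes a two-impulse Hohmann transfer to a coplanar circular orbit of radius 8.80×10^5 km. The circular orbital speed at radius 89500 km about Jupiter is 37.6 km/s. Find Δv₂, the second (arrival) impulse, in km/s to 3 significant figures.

Δv₂ = 6.84 km/s

From the circular-orbit relation v² = μ/r at r = 89500 km: μ = v²r = (37.6)² × 89500 = 1.26532×10^8 km³/s².
Transfer-ellipse semi-major axis a_t = (r₁ + r₂)/2 = (89500 + 8.800×10^5)/2 = 4.8475×10^5 km.
On the circular orbit at r = 8.800×10^5 km, v_c = √(μ/r) = 11.991 km/s.
Vis-viva on the transfer ellipse at r = 8.800×10^5 km gives v_t = √[μ(2/r − 1/a_t)] = 5.1524 km/s.
Δv₂ = |v_t − v_c| = |5.1524 − 11.991| = 6.839 km/s.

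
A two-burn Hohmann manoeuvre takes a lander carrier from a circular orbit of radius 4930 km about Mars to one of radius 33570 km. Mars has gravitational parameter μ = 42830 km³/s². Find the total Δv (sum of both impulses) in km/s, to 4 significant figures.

Semi-major axis of the transfer orbit: a_t = (4930 + 33570)/2 = 19250 km.
At r₁ the circular-orbit speed is v₁ = √(μ/r₁) = 2.94748 km/s.
On the transfer ellipse at r₁, vis-viva gives v_p = √[μ(2/r₁ − 1/a_t)] = 3.89234 km/s.
First burn Δv₁ = |v_p − v₁| = 0.9449 km/s.
Circular speed at r₂: v₂ = √(μ/r₂) = 1.1295 km/s.
Transfer-orbit speed at r₂: v_a = √[μ(2/r₂ − 1/a_t)] = 0.57162 km/s.
Second burn Δv₂ = |v₂ − v_a| = 0.5579 km/s.
Δv = Δv₁ + Δv₂ = 0.9449 + 0.5579 = 1.503 km/s.

Δv = 1.503 km/s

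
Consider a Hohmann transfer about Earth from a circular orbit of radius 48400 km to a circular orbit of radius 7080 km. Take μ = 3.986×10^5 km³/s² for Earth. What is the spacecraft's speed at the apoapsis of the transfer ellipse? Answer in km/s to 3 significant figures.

v = 1.45 km/s

The Hohmann ellipse has a_t = (r₁ + r₂)/2 = 27740 km.
The apoapsis of the transfer ellipse is at r = 48400 km.
Applying v² = μ(2/r − 1/a_t): v = 1.450 km/s.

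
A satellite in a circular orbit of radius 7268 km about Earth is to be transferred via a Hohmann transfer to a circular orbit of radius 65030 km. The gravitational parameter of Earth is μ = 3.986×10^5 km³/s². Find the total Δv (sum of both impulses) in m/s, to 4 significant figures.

Δv = 3893 m/s

Semi-major axis of the transfer orbit: a_t = (7268 + 65030)/2 = 36149 km.
Circular speed at r₁: v₁ = √(μ/r₁) = √(3.986×10^5/7268) = 7.406 km/s.
On the transfer ellipse at r₁, vis-viva gives v_p = √[μ(2/r₁ − 1/a_t)] = 9.933 km/s.
First burn Δv₁ = |v_p − v₁| = 2.527 km/s.
At r₂, v₂ = √(μ/r₂) = 2.476 km/s.
Transfer-orbit speed at r₂: v_a = √[μ(2/r₂ − 1/a_t)] = 1.110 km/s.
Second burn Δv₂ = |v₂ − v_a| = 1.366 km/s.
Total Δv = Δv₁ + Δv₂ = 3.893 km/s.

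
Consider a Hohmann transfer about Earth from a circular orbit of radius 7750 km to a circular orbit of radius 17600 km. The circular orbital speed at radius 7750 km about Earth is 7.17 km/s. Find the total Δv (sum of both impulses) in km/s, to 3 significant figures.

Δv = 2.32 km/s

From the circular-orbit relation v² = μ/r at r = 7750 km: μ = v²r = (7.17)² × 7750 = 3.98419×10^5 km³/s².
Transfer-ellipse semi-major axis a_t = (r₁ + r₂)/2 = (7750 + 17600)/2 = 12675 km.
At r₁ the circular-orbit speed is v₁ = √(μ/r₁) = 7.170 km/s.
Transfer-orbit speed at r₁ (vis-viva): v_p = √[μ(2/r₁ − 1/a_t)] = 8.449 km/s.
First burn Δv₁ = |v_p − v₁| = 1.279 km/s.
At r₂, v₂ = √(μ/r₂) = 4.75788 km/s.
Transfer-orbit speed at r₂: v_a = √[μ(2/r₂ − 1/a_t)] = 3.72041 km/s.
Second burn Δv₂ = |v₂ − v_a| = 1.037 km/s.
Δv = Δv₁ + Δv₂ = 1.279 + 1.037 = 2.316 km/s.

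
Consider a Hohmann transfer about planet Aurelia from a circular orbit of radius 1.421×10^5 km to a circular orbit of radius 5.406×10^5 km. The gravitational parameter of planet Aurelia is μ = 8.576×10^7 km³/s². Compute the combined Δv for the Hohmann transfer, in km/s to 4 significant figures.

Transfer-ellipse semi-major axis a_t = (r₁ + r₂)/2 = (1.421×10^5 + 5.406×10^5)/2 = 3.4135×10^5 km.
At r₁ the circular-orbit speed is v₁ = √(μ/r₁) = 24.567 km/s.
Transfer-orbit speed at r₁ (vis-viva equation): v_p = √[μ(2/r₁ − 1/a_t)] = 30.916 km/s.
First burn Δv₁ = |v_p − v₁| = 6.349 km/s.
At r₂, v₂ = √(μ/r₂) = 12.5952 km/s.
Transfer-orbit speed at r₂: v_a = √[μ(2/r₂ − 1/a_t)] = 8.12646 km/s.
Second burn Δv₂ = |v₂ − v_a| = 4.469 km/s.
Δv = Δv₁ + Δv₂ = 6.349 + 4.469 = 10.82 km/s.

Δv = 10.82 km/s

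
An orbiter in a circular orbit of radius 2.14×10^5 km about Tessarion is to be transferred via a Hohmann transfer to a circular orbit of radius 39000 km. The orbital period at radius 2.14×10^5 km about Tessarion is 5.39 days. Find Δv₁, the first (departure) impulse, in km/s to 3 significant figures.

Δv₁ = 1.28 km/s

From Kepler's third law T² = 4π²r³/μ at r = 2.14×10^5 km, T = 5.39 days = 5.39 × 86400 s = 4.65696×10^5 s: μ = 4π²r³/T² = 1.78400×10^6 km³/s².
Semi-major axis of the transfer orbit: a_t = (2.140×10^5 + 39000)/2 = 1.265×10^5 km.
Circular speed at r = 2.140×10^5 km: v_c = √(μ/r) = 2.887 km/s.
Vis-viva on the transfer ellipse at r = 2.140×10^5 km gives v_t = √[μ(2/r − 1/a_t)] = 1.603 km/s.
Δv₁ = |v_t − v_c| = |1.603 − 2.887| = 1.284 km/s.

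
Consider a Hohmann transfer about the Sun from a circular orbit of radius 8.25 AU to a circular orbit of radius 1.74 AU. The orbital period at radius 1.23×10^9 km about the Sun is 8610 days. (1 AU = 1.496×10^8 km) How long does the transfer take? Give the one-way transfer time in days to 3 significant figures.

From Kepler's third law T² = 4π²r³/μ at r = 1.23×10^9 km, T = 8610 days = 8610 × 86400 s = 7.43904×10^8 s: μ = 4π²r³/T² = 1.32752×10^11 km³/s².
In km: r₁ = 8.25 × 1.496×10^8 = 1.2342×10^9 km; r₂ = 1.74 × 1.496×10^8 = 2.60304×10^8 km.
The Hohmann ellipse has a_t = (r₁ + r₂)/2 = 7.47252×10^8 km.
Transfer time t = π√(a_t³/μ) = π√((7.47252×10^8)³ / 1.32752×10^11) = 1.761×10^8 s.
Converting: 1.761×10^8 s ÷ 86400 s/day = 2040 days.

t = 2040 days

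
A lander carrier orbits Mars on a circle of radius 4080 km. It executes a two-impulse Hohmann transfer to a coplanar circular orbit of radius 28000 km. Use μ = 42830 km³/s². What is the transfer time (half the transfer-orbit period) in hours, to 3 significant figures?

t = 8.57 hours

Transfer-ellipse semi-major axis a_t = (r₁ + r₂)/2 = (4080 + 28000)/2 = 16040 km.
Transfer time t = π√(a_t³/μ) = π√((16040)³ / 42830) = 30840 s.
Converting: 30840 s ÷ 3600 s/hour = 8.57 hours.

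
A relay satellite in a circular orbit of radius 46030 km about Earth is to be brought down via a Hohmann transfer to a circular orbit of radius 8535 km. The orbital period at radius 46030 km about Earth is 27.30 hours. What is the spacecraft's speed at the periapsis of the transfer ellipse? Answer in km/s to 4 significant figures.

v = 8.877 km/s

From Kepler's third law T² = 4π²r³/μ at r = 46030 km, T = 27.30 hours = 27.30 × 3600 s = 98280 s: μ = 4π²r³/T² = 3.98614×10^5 km³/s².
The Hohmann ellipse has a_t = (r₁ + r₂)/2 = 27282.5 km.
At periapsis, r = 8535 km.
From the vis-viva equation, v = √[μ(2/r − 1/a_t)] = 8.877 km/s.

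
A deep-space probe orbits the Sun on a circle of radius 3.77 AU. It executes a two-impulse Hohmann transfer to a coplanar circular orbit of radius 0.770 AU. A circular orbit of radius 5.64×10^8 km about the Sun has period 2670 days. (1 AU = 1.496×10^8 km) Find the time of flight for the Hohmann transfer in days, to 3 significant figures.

t = 624 days

From Kepler's third law T² = 4π²r³/μ at r = 5.64×10^8 km, T = 2670 days = 2670 × 86400 s = 2.30688×10^8 s: μ = 4π²r³/T² = 1.33090×10^11 km³/s².
In km: r₁ = 3.77 × 1.496×10^8 = 5.63992×10^8 km; r₂ = 0.770 × 1.496×10^8 = 1.15192×10^8 km.
Transfer-ellipse semi-major axis a_t = (r₁ + r₂)/2 = (5.63992×10^8 + 1.15192×10^8)/2 = 3.39592×10^8 km.
Transfer time t = π√(a_t³/μ) = π√((3.39592×10^8)³ / 1.33090×10^11) = 5.389×10^7 s.
Converting: 5.389×10^7 s ÷ 86400 s/day = 624 days.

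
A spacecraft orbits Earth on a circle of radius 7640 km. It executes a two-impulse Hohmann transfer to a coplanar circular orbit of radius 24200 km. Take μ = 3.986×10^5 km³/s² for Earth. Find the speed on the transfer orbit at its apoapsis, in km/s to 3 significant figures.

v = 2.81 km/s

The Hohmann ellipse has a_t = (r₁ + r₂)/2 = 15920 km.
The apoapsis of the transfer ellipse is at r = 24200 km.
From the vis-viva equation, v = √[μ(2/r − 1/a_t)] = 2.811 km/s.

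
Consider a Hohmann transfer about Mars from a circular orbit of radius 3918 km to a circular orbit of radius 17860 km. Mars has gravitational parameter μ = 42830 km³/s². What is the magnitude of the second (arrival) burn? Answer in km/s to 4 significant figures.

Δv₂ = 0.6197 km/s

The Hohmann ellipse has a_t = (r₁ + r₂)/2 = 10889 km.
On the circular orbit at r = 17860 km, v_c = √(μ/r) = 1.5486 km/s.
Vis-viva on the transfer ellipse at r = 17860 km gives v_t = √[μ(2/r − 1/a_t)] = 0.92891 km/s.
Δv₂ = |v_t − v_c| = |0.92891 − 1.5486| = 0.6197 km/s.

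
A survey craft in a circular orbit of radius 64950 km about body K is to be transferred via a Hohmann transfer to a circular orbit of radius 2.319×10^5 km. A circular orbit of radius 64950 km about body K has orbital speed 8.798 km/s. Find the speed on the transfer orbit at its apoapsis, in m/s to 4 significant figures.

v = 3080 m/s

From the circular-orbit relation v² = μ/r at r = 64950 km: μ = v²r = (8.798)² × 64950 = 5.02744×10^6 km³/s².
Semi-major axis of the transfer orbit: a_t = (64950 + 2.319×10^5)/2 = 1.48425×10^5 km.
At apoapsis, r = 2.319×10^5 km.
Vis-viva: v = √[μ(2/r − 1/a_t)] = √[5.02744×10^6 × (2/2.319×10^5 − 1/1.48425×10^5)] = 3.080 km/s.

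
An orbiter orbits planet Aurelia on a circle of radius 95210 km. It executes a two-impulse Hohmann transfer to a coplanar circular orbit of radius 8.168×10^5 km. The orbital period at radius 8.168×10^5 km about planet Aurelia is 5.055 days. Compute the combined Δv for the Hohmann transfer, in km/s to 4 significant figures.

Δv = 18.03 km/s

From Kepler's third law T² = 4π²r³/μ at r = 8.168×10^5 km, T = 5.055 days = 5.055 × 86400 s = 4.36752×10^5 s: μ = 4π²r³/T² = 1.12781×10^8 km³/s².
The Hohmann ellipse has a_t = (r₁ + r₂)/2 = 4.56005×10^5 km.
Circular speed at r₁: v₁ = √(μ/r₁) = √(1.12781×10^8/95210) = 34.417 km/s.
Transfer-orbit speed at r₁ (v² = μ(2/r − 1/a)): v_p = √[μ(2/r₁ − 1/a_t)] = 46.063 km/s.
First burn Δv₁ = |v_p − v₁| = 11.65 km/s.
At r₂, v₂ = √(μ/r₂) = 11.75 km/s.
Transfer-orbit speed at r₂: v_a = √[μ(2/r₂ − 1/a_t)] = 5.369 km/s.
Second burn Δv₂ = |v₂ − v_a| = 6.381 km/s.
Δv = Δv₁ + Δv₂ = 11.65 + 6.381 = 18.03 km/s.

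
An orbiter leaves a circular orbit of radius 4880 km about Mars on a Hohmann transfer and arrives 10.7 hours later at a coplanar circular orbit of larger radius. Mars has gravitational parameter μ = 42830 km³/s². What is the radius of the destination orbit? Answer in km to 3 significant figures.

r₂ = 32300 km

Transfer time t = 10.7 hours = 38520 s, and t = π√(a_t³/μ).
So a_t = (μ t²/π²)^(1/3) = (42830 × (38520)² / π²)^(1/3) = 18604 km.
Since a_t = (r₁ + r₂)/2, r₂ = 2a_t − r₁ = 2×18604 − 4880 = 32328 km.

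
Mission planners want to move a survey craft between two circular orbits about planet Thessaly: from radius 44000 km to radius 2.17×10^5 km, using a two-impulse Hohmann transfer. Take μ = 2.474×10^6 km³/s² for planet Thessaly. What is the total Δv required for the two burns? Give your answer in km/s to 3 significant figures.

Δv = 3.59 km/s

Semi-major axis of the transfer orbit: a_t = (44000 + 2.170×10^5)/2 = 1.305×10^5 km.
Circular speed at r₁: v₁ = √(μ/r₁) = √(2.474×10^6/44000) = 7.498 km/s.
On the transfer ellipse at r₁, vis-viva equation gives v_p = √[μ(2/r₁ − 1/a_t)] = 9.669 km/s.
First burn Δv₁ = |v_p − v₁| = 2.171 km/s.
At r₂, v₂ = √(μ/r₂) = 3.377 km/s.
Transfer-orbit speed at r₂: v_a = √[μ(2/r₂ − 1/a_t)] = 1.961 km/s.
Second burn Δv₂ = |v₂ − v_a| = 1.416 km/s.
Δv = Δv₁ + Δv₂ = 2.171 + 1.416 = 3.587 km/s.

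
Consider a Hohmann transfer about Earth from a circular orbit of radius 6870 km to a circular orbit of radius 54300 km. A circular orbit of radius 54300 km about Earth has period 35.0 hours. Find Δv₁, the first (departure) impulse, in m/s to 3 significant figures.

From Kepler's third law T² = 4π²r³/μ at r = 54300 km, T = 35.0 hours = 35.0 × 3600 s = 1.260×10^5 s: μ = 4π²r³/T² = 3.98124×10^5 km³/s².
The Hohmann ellipse has a_t = (r₁ + r₂)/2 = 30585 km.
On the circular orbit at r = 6870 km, v_c = √(μ/r) = 7.61256 km/s.
Transfer-orbit speed at the same r (vis-viva, a = a_t): v_t = √[μ(2/r − 1/a_t)] = 10.1432 km/s.
Δv₁ = |v_t − v_c| = |10.1432 − 7.61256| = 2.531 km/s.

Δv₁ = 2530 m/s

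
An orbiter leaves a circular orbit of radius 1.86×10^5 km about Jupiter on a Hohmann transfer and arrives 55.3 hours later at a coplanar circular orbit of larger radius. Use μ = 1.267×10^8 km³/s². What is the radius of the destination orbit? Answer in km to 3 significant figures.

r₂ = 1.41×10^6 km

Transfer time t = 55.3 hours = 1.9908×10^5 s, and t = π√(a_t³/μ).
So a_t = (μ t²/π²)^(1/3) = (1.267×10^8 × (1.9908×10^5)² / π²)^(1/3) = 7.9832×10^5 km.
Since a_t = (r₁ + r₂)/2, r₂ = 2a_t − r₁ = 2×7.9832×10^5 − 1.860×10^5 = 1.41064×10^6 km.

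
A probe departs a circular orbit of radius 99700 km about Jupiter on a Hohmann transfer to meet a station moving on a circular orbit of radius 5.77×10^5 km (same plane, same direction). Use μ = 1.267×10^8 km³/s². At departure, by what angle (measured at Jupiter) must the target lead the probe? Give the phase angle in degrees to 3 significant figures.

φ = 99.2°

The Hohmann ellipse has a_t = (r₁ + r₂)/2 = 3.3835×10^5 km.
Transfer time t = π√(a_t³/μ) = 54930 s.
The target's mean motion on its circular orbit is ω₂ = √(μ/r₂³) = 2.5682×10^-5 rad/s.
Angle swept by the target during transfer: ω₂·t = 1.4107 rad = 80.83°.
The probe traverses 180° on the transfer ellipse, so the target must lead by 180° − 80.83° = 99.2°.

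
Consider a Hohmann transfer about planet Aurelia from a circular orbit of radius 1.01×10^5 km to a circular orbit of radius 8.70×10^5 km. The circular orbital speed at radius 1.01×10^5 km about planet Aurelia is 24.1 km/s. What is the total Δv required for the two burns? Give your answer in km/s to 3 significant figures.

Δv = 12.6 km/s

From the circular-orbit relation v² = μ/r at r = 1.01×10^5 km: μ = v²r = (24.1)² × 1.01×10^5 = 5.86618×10^7 km³/s².
The Hohmann ellipse has a_t = (r₁ + r₂)/2 = 4.855×10^5 km.
At r₁ the circular-orbit speed is v₁ = √(μ/r₁) = 24.100 km/s.
On the transfer ellipse at r₁, vis-viva gives v_p = √[μ(2/r₁ − 1/a_t)] = 32.261 km/s.
First burn Δv₁ = |v_p − v₁| = 8.161 km/s.
Circular speed at r₂: v₂ = √(μ/r₂) = 8.211 km/s.
Transfer-orbit speed at r₂: v_a = √[μ(2/r₂ − 1/a_t)] = 3.745 km/s.
Second burn Δv₂ = |v₂ − v_a| = 4.466 km/s.
Total Δv = Δv₁ + Δv₂ = 12.63 km/s.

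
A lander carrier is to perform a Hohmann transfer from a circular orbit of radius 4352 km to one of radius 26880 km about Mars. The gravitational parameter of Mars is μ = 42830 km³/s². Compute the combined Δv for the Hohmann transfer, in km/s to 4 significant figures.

Transfer-ellipse semi-major axis a_t = (r₁ + r₂)/2 = (4352 + 26880)/2 = 15616 km.
Circular speed at r₁: v₁ = √(μ/r₁) = √(42830/4352) = 3.1371 km/s.
On the transfer ellipse at r₁, v² = μ(2/r − 1/a) gives v_p = √[μ(2/r₁ − 1/a_t)] = 4.1158 km/s.
First burn Δv₁ = |v_p − v₁| = 0.9787 km/s.
Circular speed at r₂: v₂ = √(μ/r₂) = 1.2623 km/s.
Transfer-orbit speed at r₂: v_a = √[μ(2/r₂ − 1/a_t)] = 0.66638 km/s.
Second burn Δv₂ = |v₂ − v_a| = 0.5959 km/s.
Δv = Δv₁ + Δv₂ = 0.9787 + 0.5959 = 1.575 km/s.

Δv = 1.575 km/s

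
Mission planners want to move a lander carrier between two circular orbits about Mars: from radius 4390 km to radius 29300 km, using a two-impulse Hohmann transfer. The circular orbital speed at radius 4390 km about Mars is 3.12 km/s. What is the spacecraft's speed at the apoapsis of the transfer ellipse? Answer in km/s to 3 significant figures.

From the circular-orbit relation v² = μ/r at r = 4390 km: μ = v²r = (3.12)² × 4390 = 42734.0 km³/s².
Transfer-ellipse semi-major axis a_t = (r₁ + r₂)/2 = (4390 + 29300)/2 = 16845 km.
The apoapsis of the transfer ellipse is at r = 29300 km.
From the vis-viva equation, v = √[μ(2/r − 1/a_t)] = 0.6165 km/s.

v = 0.617 km/s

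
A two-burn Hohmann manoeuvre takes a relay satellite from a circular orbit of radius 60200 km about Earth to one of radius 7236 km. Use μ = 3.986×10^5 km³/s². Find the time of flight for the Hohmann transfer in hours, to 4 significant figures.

t = 8.558 hours

Semi-major axis of the transfer orbit: a_t = (60200 + 7236)/2 = 33718 km.
By Kepler's third law the transfer-orbit period is T = 2π√(a_t³/μ), so t = T/2 = 30810 s.
Converting: 30810 s ÷ 3600 s/hour = 8.558 hours.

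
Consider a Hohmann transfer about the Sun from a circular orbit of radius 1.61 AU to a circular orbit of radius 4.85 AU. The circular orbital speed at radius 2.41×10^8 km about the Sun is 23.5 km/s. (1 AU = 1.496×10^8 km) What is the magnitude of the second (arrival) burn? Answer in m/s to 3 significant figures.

Δv₂ = 3980 m/s

From the circular-orbit relation v² = μ/r at r = 2.41×10^8 km: μ = v²r = (23.5)² × 2.41×10^8 = 1.33092×10^11 km³/s².
In km: r₁ = 1.61 × 1.496×10^8 = 2.40856×10^8 km; r₂ = 4.85 × 1.496×10^8 = 7.2556×10^8 km.
Transfer-ellipse semi-major axis a_t = (r₁ + r₂)/2 = (2.40856×10^8 + 7.2556×10^8)/2 = 4.83208×10^8 km.
On the circular orbit at r = 7.2556×10^8 km, v_c = √(μ/r) = 13.544 km/s.
Vis-viva on the transfer ellipse at r = 7.2556×10^8 km gives v_t = √[μ(2/r − 1/a_t)] = 9.5621 km/s.
Δv₂ = |v_t − v_c| = |9.5621 − 13.544| = 3.982 km/s.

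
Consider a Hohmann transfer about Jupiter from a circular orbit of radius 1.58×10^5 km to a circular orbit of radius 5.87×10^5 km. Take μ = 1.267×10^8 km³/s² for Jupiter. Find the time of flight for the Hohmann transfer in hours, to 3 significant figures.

t = 17.6 hours

Semi-major axis of the transfer orbit: a_t = (1.580×10^5 + 5.870×10^5)/2 = 3.725×10^5 km.
Transfer time t = π√(a_t³/μ) = π√((3.725×10^5)³ / 1.267×10^8) = 63450 s.
Converting: 63450 s ÷ 3600 s/hour = 17.6 hours.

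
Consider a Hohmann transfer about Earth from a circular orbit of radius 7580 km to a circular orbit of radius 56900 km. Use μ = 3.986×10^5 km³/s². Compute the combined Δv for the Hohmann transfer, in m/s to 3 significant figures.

The Hohmann ellipse has a_t = (r₁ + r₂)/2 = 32240 km.
Circular speed at r₁: v₁ = √(μ/r₁) = √(3.986×10^5/7580) = 7.252 km/s.
On the transfer ellipse at r₁, vis-viva equation gives v_p = √[μ(2/r₁ − 1/a_t)] = 9.634 km/s.
First burn Δv₁ = |v_p − v₁| = 2.382 km/s.
At r₂, v₂ = √(μ/r₂) = 2.6467 km/s.
Transfer-orbit speed at r₂: v_a = √[μ(2/r₂ − 1/a_t)] = 1.2834 km/s.
Second burn Δv₂ = |v₂ − v_a| = 1.363 km/s.
Δv = Δv₁ + Δv₂ = 2.382 + 1.363 = 3.745 km/s.

Δv = 3750 m/s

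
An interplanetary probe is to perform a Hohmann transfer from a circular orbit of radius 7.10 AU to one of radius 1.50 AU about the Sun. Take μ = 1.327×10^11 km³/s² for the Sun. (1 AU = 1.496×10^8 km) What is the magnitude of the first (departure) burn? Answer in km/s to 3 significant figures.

In km: r₁ = 7.10 × 1.496×10^8 = 1.06216×10^9 km; r₂ = 1.50 × 1.496×10^8 = 2.244×10^8 km.
The Hohmann ellipse has a_t = (r₁ + r₂)/2 = 6.4328×10^8 km.
Circular speed at r = 1.06216×10^9 km: v_c = √(μ/r) = 11.1774 km/s.
Vis-viva on the transfer ellipse at r = 1.06216×10^9 km gives v_t = √[μ(2/r − 1/a_t)] = 6.60164 km/s.
Δv₁ = |v_t − v_c| = |6.60164 − 11.1774| = 4.576 km/s.

Δv₁ = 4.58 km/s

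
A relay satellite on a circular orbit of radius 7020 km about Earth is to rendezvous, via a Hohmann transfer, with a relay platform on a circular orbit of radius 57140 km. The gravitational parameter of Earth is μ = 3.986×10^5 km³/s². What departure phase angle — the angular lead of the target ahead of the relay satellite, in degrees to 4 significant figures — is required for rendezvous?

φ = 104.3°

Transfer-ellipse semi-major axis a_t = (r₁ + r₂)/2 = (7020 + 57140)/2 = 32080 km.
Transfer time t = π√(a_t³/μ) = 28591 s.
Target angular speed ω₂ = √(μ/r₂³) = 4.6223×10^-5 rad/s.
Angle swept by the target during transfer: ω₂·t = 1.3216 rad = 75.72°.
Arrival is 180° from departure on the ellipse, so φ = 180° − 75.72° = 104.3°.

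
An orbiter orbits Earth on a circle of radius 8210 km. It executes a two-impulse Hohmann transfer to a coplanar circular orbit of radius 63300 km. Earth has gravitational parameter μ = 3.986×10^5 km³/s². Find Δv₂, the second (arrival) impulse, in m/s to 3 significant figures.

Δv₂ = 1310 m/s

Semi-major axis of the transfer orbit: a_t = (8210 + 63300)/2 = 35755 km.
On the circular orbit at r = 63300 km, v_c = √(μ/r) = 2.509 km/s.
Vis-viva on the transfer ellipse at r = 63300 km gives v_t = √[μ(2/r − 1/a_t)] = 1.202 km/s.
Δv₂ = |v_t − v_c| = |1.202 − 2.509| = 1.307 km/s.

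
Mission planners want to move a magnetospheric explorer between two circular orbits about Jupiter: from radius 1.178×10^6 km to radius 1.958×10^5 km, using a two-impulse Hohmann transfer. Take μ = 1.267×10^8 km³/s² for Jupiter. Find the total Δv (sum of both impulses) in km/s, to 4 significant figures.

Δv = 12.71 km/s

The Hohmann ellipse has a_t = (r₁ + r₂)/2 = 6.869×10^5 km.
Circular speed at r₁: v₁ = √(μ/r₁) = √(1.267×10^8/1.178×10^6) = 10.371 km/s.
Transfer-orbit speed at r₁ (vis-viva equation): v_a = √[μ(2/r₁ − 1/a_t)] = 5.5370 km/s.
First burn Δv₁ = |v_a − v₁| = 4.834 km/s.
At r₂, v₂ = √(μ/r₂) = 25.438 km/s.
Transfer-orbit speed at r₂: v_p = √[μ(2/r₂ − 1/a_t)] = 33.313 km/s.
Second burn Δv₂ = |v₂ − v_p| = 7.875 km/s.
Total Δv = Δv₁ + Δv₂ = 12.71 km/s.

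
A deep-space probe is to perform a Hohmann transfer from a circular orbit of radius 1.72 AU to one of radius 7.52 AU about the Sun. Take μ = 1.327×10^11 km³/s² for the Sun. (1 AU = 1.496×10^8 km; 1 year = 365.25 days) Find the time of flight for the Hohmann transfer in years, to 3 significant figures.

t = 4.97 years

In km: r₁ = 1.72 × 1.496×10^8 = 2.57312×10^8 km; r₂ = 7.52 × 1.496×10^8 = 1.124992×10^9 km.
Transfer-ellipse semi-major axis a_t = (r₁ + r₂)/2 = (2.57312×10^8 + 1.124992×10^9)/2 = 6.91152×10^8 km.
By Kepler's third law the transfer-orbit period is T = 2π√(a_t³/μ), so t = T/2 = 1.567×10^8 s.
Converting: 1.567×10^8 s ÷ 3.15576×10^7 s/year (365.25 × 86400) = 4.97 years.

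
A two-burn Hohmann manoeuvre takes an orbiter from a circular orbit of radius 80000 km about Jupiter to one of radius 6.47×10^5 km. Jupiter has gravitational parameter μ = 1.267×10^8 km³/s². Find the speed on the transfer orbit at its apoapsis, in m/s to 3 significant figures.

Semi-major axis of the transfer orbit: a_t = (80000 + 6.470×10^5)/2 = 3.635×10^5 km.
At apoapsis, r = 6.470×10^5 km.
From the vis-viva equation, v = √[μ(2/r − 1/a_t)] = 6.565 km/s.

v = 6560 m/s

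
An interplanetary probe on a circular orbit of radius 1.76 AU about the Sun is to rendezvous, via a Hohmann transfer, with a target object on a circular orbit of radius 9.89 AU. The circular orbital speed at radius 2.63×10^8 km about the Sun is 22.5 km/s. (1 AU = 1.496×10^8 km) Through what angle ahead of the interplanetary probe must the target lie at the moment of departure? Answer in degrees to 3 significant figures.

From the circular-orbit relation v² = μ/r at r = 2.63×10^8 km: μ = v²r = (22.5)² × 2.63×10^8 = 1.33144×10^11 km³/s².
In km: r₁ = 1.76 × 1.496×10^8 = 2.63296×10^8 km; r₂ = 9.89 × 1.496×10^8 = 1.479544×10^9 km.
Transfer-ellipse semi-major axis a_t = (r₁ + r₂)/2 = (2.63296×10^8 + 1.479544×10^9)/2 = 8.7142×10^8 km.
Transfer time t = π√(a_t³/μ) = 2.215×10^8 s.
Target angular speed ω₂ = √(μ/r₂³) = 6.412×10^-9 rad/s.
Angle swept by the target during transfer: ω₂·t = 1.420 rad = 81.36°.
The interplanetary probe traverses 180° on the transfer ellipse, so the target must lead by 180° − 81.36° = 98.6°.

φ = 98.6°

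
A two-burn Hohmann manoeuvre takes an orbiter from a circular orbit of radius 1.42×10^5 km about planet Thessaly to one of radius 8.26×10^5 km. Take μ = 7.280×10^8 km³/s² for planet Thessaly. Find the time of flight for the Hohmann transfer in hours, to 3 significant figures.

Semi-major axis of the transfer orbit: a_t = (1.420×10^5 + 8.260×10^5)/2 = 4.840×10^5 km.
Transfer time t = π√(a_t³/μ) = π√((4.840×10^5)³ / 7.280×10^8) = 39210 s.
Converting: 39210 s ÷ 3600 s/hour = 10.9 hours.

t = 10.9 hours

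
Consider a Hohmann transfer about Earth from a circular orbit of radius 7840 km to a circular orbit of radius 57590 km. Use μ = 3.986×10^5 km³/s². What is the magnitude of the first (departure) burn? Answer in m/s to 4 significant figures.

Δv₁ = 2330 m/s

Transfer-ellipse semi-major axis a_t = (r₁ + r₂)/2 = (7840 + 57590)/2 = 32715 km.
On the circular orbit at r = 7840 km, v_c = √(μ/r) = 7.130 km/s.
Transfer-orbit speed at the same r (vis-viva, a = a_t): v_t = √[μ(2/r − 1/a_t)] = 9.460 km/s.
Δv₁ = |v_t − v_c| = |9.460 − 7.130| = 2.330 km/s.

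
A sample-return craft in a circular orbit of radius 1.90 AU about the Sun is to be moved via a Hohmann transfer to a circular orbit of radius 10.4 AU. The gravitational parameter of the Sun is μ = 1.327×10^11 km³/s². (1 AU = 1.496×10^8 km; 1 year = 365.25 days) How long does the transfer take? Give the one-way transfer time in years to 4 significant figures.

t = 7.626 years

In km: r₁ = 1.90 × 1.496×10^8 = 2.8424×10^8 km; r₂ = 10.4 × 1.496×10^8 = 1.55584×10^9 km.
Semi-major axis of the transfer orbit: a_t = (2.8424×10^8 + 1.55584×10^9)/2 = 9.2004×10^8 km.
By Kepler's third law the transfer-orbit period is T = 2π√(a_t³/μ), so t = T/2 = 2.4067×10^8 s.
Converting: 2.4067×10^8 s ÷ 3.15576×10^7 s/year (365.25 × 86400) = 7.626 years.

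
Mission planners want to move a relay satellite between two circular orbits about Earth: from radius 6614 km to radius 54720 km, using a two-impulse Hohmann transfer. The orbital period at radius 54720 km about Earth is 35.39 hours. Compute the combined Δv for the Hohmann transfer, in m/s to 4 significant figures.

From Kepler's third law T² = 4π²r³/μ at r = 54720 km, T = 35.39 hours = 35.39 × 3600 s = 1.27404×10^5 s: μ = 4π²r³/T² = 3.98503×10^5 km³/s².
Semi-major axis of the transfer orbit: a_t = (6614 + 54720)/2 = 30667 km.
At r₁ the circular-orbit speed is v₁ = √(μ/r₁) = 7.76218 km/s.
On the transfer ellipse at r₁, v² = μ(2/r − 1/a) gives v_p = √[μ(2/r₁ − 1/a_t)] = 10.3686 km/s.
First burn Δv₁ = |v_p − v₁| = 2.6064 km/s.
At r₂, v₂ = √(μ/r₂) = 2.69863 km/s.
Transfer-orbit speed at r₂: v_a = √[μ(2/r₂ − 1/a_t)] = 1.25325 km/s.
Second burn Δv₂ = |v₂ − v_a| = 1.4454 km/s.
Total Δv = Δv₁ + Δv₂ = 4.052 km/s.

Δv = 4052 m/s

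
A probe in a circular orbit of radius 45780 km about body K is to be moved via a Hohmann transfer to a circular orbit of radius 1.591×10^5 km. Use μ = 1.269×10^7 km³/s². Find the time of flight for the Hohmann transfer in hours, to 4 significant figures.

Transfer-ellipse semi-major axis a_t = (r₁ + r₂)/2 = (45780 + 1.591×10^5)/2 = 1.0244×10^5 km.
Half the transfer-orbit period gives t = π√(a_t³/μ) = 28915 s.
Converting: 28915 s ÷ 3600 s/hour = 8.032 hours.

t = 8.032 hours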